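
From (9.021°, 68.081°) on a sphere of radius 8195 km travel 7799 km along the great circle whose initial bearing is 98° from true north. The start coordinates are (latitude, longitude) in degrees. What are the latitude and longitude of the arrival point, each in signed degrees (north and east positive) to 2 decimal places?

Angular distance δ = d/R = 7799/8195 = 0.95168 rad; initial bearing θ = 1.7104 rad.
sin φ₂ = sin φ₁ cos δ + cos φ₁ sin δ cos θ = (0.1568)(0.5803) + (0.9876)(0.8144)(-0.1392) = -0.0209, so φ₂ = -1.20°.
Δλ = atan2(sin θ sin δ cos φ₁, cos δ − sin φ₁ sin φ₂) = atan2(0.7965, 0.5836) = 53.769°.
λ₂ = 68.081° + 53.769° = 121.85°.

-1.20°, 121.85°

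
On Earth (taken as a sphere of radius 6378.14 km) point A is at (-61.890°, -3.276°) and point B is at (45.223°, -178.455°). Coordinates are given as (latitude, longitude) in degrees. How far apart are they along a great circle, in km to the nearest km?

Let φ₁ = -1.0802 rad, φ₂ = 0.7893 rad, and Δλ = -3.0575 rad.
cos c = sin φ₁ sin φ₂ + cos φ₁ cos φ₂ cos Δλ = (-0.8820)(0.7099) + (0.4712)(0.7043)(-0.9965) = -0.95681,
so c = arccos(-0.95681) = 2.84663 rad.
Distance = R·c = 6378.14 × 2.8466 ≈ 18156 km.

18156 km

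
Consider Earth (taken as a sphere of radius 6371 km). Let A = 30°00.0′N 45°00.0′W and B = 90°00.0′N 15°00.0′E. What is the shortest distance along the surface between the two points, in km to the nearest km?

In radians: φ₁ = 0.5236, φ₂ = 1.5708, Δλ = 60.000° = 1.0472 rad.
cos c = sin φ₁ sin φ₂ + cos φ₁ cos φ₂ cos Δλ = (0.5000)(1.0000) + (0.8660)(0.0000)(0.5000) = 0.50000,
so c = arccos(0.50000) = 1.04720 rad.
Distance = R·c = 6371 × 1.0472 ≈ 6672 km.

6672 km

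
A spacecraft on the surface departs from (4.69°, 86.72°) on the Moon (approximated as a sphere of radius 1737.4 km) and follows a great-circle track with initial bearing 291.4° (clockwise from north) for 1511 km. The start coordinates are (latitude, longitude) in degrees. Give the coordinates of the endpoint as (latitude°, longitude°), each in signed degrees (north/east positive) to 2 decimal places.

19.31°, 37.80°

Angular distance δ = d/R = 1511/1737.4 = 0.86969 rad; initial bearing θ = 5.0859 rad.
sin φ₂ = sin φ₁ cos δ + cos φ₁ sin δ cos θ = (0.0818)(0.6451) + (0.9967)(0.7641)(0.3649) = 0.3306, so φ₂ = 19.31°.
Δλ = atan2(sin θ sin δ cos φ₁, cos δ − sin φ₁ sin φ₂) = atan2(-0.7091, 0.6180) = -48.924°.
λ₂ = 86.720° − 48.924° = 37.80°.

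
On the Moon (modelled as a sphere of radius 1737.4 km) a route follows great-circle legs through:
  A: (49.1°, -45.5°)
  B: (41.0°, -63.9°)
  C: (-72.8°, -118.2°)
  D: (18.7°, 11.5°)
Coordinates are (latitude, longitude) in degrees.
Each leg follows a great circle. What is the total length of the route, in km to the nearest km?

7704 km

Leg A→B: central angle 0.2663 rad, distance 462.6 km.
Leg B→C: central angle 2.0903 rad, distance 3631.8 km.
Leg C→D: central angle 2.0774 rad, distance 3609.2 km.
Total: 462.6 + 3631.8 + 3609.2 ≈ 7704 km.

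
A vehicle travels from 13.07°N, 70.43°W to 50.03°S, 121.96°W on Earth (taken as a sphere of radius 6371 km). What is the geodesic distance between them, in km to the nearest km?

8621 km

In radians: φ₁ = 0.2281, φ₂ = -0.8732, Δλ = -51.530° = -0.8994 rad.
cos c = sin φ₁ sin φ₂ + cos φ₁ cos φ₂ cos Δλ = (0.2261)(-0.7664) + (0.9741)(0.6424)(0.6221) = 0.21597,
so c = arccos(0.21597) = 1.35311 rad.
Distance = R·c = 6371 × 1.3531 ≈ 8621 km.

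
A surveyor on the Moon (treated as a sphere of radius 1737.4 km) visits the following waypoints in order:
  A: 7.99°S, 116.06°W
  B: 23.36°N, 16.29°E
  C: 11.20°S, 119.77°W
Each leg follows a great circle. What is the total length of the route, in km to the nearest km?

8138 km

Leg A→B: central angle 2.3017 rad, distance 3999.0 km.
Leg B→C: central angle 2.3825 rad, distance 4139.4 km.
Total: 3999.0 + 4139.4 ≈ 8138 km.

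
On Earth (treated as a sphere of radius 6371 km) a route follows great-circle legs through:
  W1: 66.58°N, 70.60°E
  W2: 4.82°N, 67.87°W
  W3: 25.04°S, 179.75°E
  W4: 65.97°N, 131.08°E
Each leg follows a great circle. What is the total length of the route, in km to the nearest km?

Leg W1→W2: central angle 1.7920 rad, distance 11416.8 km.
Leg W2→W3: central angle 1.9598 rad, distance 12486.2 km.
Leg W3→W4: central angle 1.7142 rad, distance 10921.2 km.
Total: 11416.8 + 12486.2 + 10921.2 ≈ 34824 km.

34824 km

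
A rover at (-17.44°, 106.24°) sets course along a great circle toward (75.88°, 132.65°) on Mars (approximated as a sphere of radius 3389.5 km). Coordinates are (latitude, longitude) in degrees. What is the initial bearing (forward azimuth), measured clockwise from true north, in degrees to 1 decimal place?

With φ₁ = -0.3044, φ₂ = 1.3244, Δλ = 0.4609 rad, the forward-azimuth formula gives
θ = atan2( sin Δλ cos φ₂ , cos φ₁ sin φ₂ − sin φ₁ cos φ₂ cos Δλ ) = atan2(0.1085, 0.9907) = 6.25°.
So the initial bearing is 6.3°.

6.3°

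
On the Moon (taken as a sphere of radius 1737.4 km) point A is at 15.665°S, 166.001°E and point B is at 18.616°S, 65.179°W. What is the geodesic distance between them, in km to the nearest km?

3610 km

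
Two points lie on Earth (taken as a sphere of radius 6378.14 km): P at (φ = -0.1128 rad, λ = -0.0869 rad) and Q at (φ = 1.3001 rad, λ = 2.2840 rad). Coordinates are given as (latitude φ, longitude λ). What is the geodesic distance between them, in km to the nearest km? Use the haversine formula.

11956 km

With latitudes φ₁ = -6.463°, φ₂ = 74.490° and longitude difference Δλ = 135.843°:
Haversine: a = sin²(Δφ/2) + cos φ₁ cos φ₂ sin²(Δλ/2) = 0.4214 + (0.9936)(0.2674)(0.8587) = 0.64954.
Central angle c = 2·arcsin(√a) = 1.87453 rad.
Distance = R·c = 6378.14 × 1.8745 ≈ 11956 km.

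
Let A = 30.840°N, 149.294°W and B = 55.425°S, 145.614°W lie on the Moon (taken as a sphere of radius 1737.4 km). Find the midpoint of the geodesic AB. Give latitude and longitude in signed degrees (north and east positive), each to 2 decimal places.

Central angle δ = 1.5066 rad. Interpolating on the sphere with fraction f = 0.5:
P = [sin((1−f)δ)·A + sin(fδ)·B] / sin δ = 0.6855·A + 0.6855·B in Cartesian coordinates,
giving P = (-0.8270, -0.5202, -0.2130), i.e. latitude -12.30°, longitude -147.83°.

-12.30°, -147.83°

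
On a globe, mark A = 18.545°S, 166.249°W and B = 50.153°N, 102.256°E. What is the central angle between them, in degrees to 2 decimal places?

Let φ₁ = -0.3237 rad, φ₂ = 0.8753 rad, and Δλ = -1.5969 rad.
Haversine: a = sin²(Δφ/2) + cos φ₁ cos φ₂ sin²(Δλ/2) = 0.3184 + (0.9481)(0.6407)(0.5130) = 0.63002.
Central angle c = 2·arcsin(√a) = 1.83385 rad.
So the angular separation is 105.07°.

105.07°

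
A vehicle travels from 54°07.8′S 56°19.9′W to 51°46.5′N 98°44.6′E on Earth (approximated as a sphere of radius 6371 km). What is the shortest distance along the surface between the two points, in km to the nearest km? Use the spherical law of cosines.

18334 km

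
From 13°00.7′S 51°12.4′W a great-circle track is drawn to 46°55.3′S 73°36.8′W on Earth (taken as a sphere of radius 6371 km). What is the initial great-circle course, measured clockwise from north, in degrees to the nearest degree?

205°

With φ₁ = -0.2271, φ₂ = -0.8189, Δλ = -0.3911 rad, the forward-azimuth formula gives
θ = atan2( sin Δλ cos φ₂ , cos φ₁ sin φ₂ − sin φ₁ cos φ₂ cos Δλ ) = atan2(-0.2603, -0.5695) = -155.43°.
Adding 360° brings this into [0°, 360°): 205°.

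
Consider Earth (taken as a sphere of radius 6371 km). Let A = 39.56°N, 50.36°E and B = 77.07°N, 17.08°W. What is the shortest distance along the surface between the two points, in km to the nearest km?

5183 km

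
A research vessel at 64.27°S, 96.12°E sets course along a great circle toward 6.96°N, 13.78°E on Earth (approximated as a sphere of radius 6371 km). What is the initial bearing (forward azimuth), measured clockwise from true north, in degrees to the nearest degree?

With φ₁ = -1.1217, φ₂ = 0.1215, Δλ = -1.4371 rad, the forward-azimuth formula gives
θ = atan2( sin Δλ cos φ₂ , cos φ₁ sin φ₂ − sin φ₁ cos φ₂ cos Δλ ) = atan2(-0.9838, 0.1718) = -80.09°.
Adding 360° brings this into [0°, 360°): 280°.

280°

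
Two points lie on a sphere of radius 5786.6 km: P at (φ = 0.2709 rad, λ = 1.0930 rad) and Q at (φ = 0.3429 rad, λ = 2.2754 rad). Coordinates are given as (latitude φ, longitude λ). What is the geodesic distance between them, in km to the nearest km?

In radians: φ₁ = 0.2709, φ₂ = 0.3429, Δλ = 67.747° = 1.1824 rad.
Haversine: a = sin²(Δφ/2) + cos φ₁ cos φ₂ sin²(Δλ/2) = 0.0013 + (0.9635)(0.9418)(0.3106) = 0.28319.
Central angle c = 2·arcsin(√a) = 1.12229 rad.
Distance = R·c = 5786.6 × 1.1223 ≈ 6494 km.

6494 km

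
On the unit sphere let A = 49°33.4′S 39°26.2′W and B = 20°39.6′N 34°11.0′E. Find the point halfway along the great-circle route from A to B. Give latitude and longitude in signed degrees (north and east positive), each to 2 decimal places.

The central angle between A and B is δ = 1.6683 rad.
With f = 0.5, the slerp weights are sin((1−f)δ)/sin δ = 0.7443 and sin(fδ)/sin δ = 0.7443.
Weighted sum of the unit vectors: (0.7443)·(0.5010,-0.4121,-0.7610) + (0.7443)·(0.7740,0.5257,0.3528) = (0.9490, 0.0846, -0.3038).
Converting back: φ = atan2(z, √(x²+y²)) = -17.69°, λ = atan2(y, x) = 5.09°.

-17.69°, 5.09°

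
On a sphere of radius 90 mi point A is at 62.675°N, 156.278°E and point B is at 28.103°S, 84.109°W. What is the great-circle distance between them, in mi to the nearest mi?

201 mi

In radians: φ₁ = 1.0939, φ₂ = -0.4905, Δλ = 119.613° = 2.0876 rad.
cos c = sin φ₁ sin φ₂ + cos φ₁ cos φ₂ cos Δλ = (0.8884)(-0.4711) + (0.4590)(0.8821)(-0.4941) = -0.61858,
so c = arccos(-0.61858) = 2.23773 rad.
Distance = R·c = 90 × 2.2377 ≈ 201 mi.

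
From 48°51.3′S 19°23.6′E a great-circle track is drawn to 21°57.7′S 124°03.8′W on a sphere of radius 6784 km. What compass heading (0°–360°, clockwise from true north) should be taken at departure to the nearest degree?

Δλ = -143.457° = -2.5038 rad.
y = sin Δλ · cos φ₂ = (-0.5954)(0.9274) = -0.5522
x = cos φ₁ sin φ₂ − sin φ₁ cos φ₂ cos Δλ = (0.6580)(-0.3740) − (-0.7530)(0.9274)(-0.8034) = -0.8072
θ = atan2(y, x) = -145.62°; adding 360° gives 214°.

214°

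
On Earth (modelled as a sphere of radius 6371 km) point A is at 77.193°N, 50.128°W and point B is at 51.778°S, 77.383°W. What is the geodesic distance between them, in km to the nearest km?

14467 km

Let φ₁ = 1.3473 rad, φ₂ = -0.9037 rad, and Δλ = -0.4757 rad.
cos c = sin φ₁ sin φ₂ + cos φ₁ cos φ₂ cos Δλ = (0.9751)(-0.7856) + (0.2217)(0.6187)(0.8890) = -0.64415,
so c = arccos(-0.64415) = 2.27071 rad.
Distance = R·c = 6371 × 2.2707 ≈ 14467 km.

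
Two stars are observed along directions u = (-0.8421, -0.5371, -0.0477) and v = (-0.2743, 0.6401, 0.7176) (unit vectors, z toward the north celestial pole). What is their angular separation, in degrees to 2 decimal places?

u·v = -0.1470; |u| = 0.9999, |v| = 1.0000.
cos θ = (u·v)/(|u||v|) = -0.1471, so θ = 98.46°.

98.46°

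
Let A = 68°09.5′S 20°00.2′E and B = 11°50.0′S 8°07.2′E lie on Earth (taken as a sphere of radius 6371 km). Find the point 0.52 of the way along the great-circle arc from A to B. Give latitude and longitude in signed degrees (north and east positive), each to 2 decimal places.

The central angle between A and B is δ = 0.9924 rad.
With f = 0.52, the slerp weights are sin((1−f)δ)/sin δ = 0.5476 and sin(fδ)/sin δ = 0.5893.
Weighted sum of the unit vectors: (0.5476)·(0.3496,0.1273,-0.9282) + (0.5893)·(0.9689,0.1382,-0.2051) = (0.7624, 0.1512, -0.6292).
Converting back: φ = atan2(z, √(x²+y²)) = -38.99°, λ = atan2(y, x) = 11.21°.

-38.99°, 11.21°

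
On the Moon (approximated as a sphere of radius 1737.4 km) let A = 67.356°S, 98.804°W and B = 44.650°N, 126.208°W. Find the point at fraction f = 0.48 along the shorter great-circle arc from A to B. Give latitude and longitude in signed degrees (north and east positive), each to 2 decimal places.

Central angle δ = 1.9883 rad. Interpolating on the sphere with fraction f = 0.48:
P = [sin((1−f)δ)·A + sin(fδ)·B] / sin δ = 0.9400·A + 0.8926·B in Cartesian coordinates,
giving P = (-0.4305, -0.8700, -0.2403), i.e. latitude -13.90°, longitude -116.33°.

-13.90°, -116.33°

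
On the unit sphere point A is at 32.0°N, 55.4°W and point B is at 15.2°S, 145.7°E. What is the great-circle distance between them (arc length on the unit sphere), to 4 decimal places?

In radians: φ₁ = 0.5585, φ₂ = -0.2653, Δλ = -158.900° = -2.7733 rad.
cos c = sin φ₁ sin φ₂ + cos φ₁ cos φ₂ cos Δλ = (0.5299)(-0.2622) + (0.8480)(0.9650)(-0.9330) = -0.90245,
so c = arccos(-0.90245) = 2.69622 rad.
On the unit sphere the arc length equals the central angle: 2.6962.

2.6962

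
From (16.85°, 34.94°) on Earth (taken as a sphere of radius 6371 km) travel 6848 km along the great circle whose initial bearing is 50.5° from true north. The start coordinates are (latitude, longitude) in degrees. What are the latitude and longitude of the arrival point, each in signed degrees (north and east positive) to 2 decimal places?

42.33°, 101.57°

Angular distance δ = d/R = 6848/6371 = 1.07487 rad; initial bearing θ = 0.8814 rad.
sin φ₂ = sin φ₁ cos δ + cos φ₁ sin δ cos θ = (0.2899)(0.4758) + (0.9571)(0.8795)(0.6361) = 0.6734, so φ₂ = 42.33°.
Δλ = atan2(sin θ sin δ cos φ₁, cos δ − sin φ₁ sin φ₂) = atan2(0.6495, 0.2807) = 66.631°.
λ₂ = 34.940° + 66.631° = 101.57°.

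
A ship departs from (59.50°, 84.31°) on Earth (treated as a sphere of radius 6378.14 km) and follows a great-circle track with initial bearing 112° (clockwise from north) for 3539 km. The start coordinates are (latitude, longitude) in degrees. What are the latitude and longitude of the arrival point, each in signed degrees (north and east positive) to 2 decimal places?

Angular distance δ = d/R = 3539/6378.14 = 0.55486 rad; initial bearing θ = 1.9548 rad.
sin φ₂ = sin φ₁ cos δ + cos φ₁ sin δ cos θ = (0.8616)(0.8500) + (0.5075)(0.5268)(-0.3746) = 0.6322, so φ₂ = 39.21°.
Δλ = atan2(sin θ sin δ cos φ₁, cos δ − sin φ₁ sin φ₂) = atan2(0.2479, 0.3053) = 39.082°.
λ₂ = 84.310° + 39.082° = 123.39°.

39.21°, 123.39°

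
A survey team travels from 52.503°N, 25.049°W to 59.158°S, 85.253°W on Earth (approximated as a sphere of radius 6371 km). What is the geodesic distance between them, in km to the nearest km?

13537 km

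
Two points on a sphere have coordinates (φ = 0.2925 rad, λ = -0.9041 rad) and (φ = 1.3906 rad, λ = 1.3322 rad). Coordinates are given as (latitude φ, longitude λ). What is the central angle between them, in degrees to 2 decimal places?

79.76°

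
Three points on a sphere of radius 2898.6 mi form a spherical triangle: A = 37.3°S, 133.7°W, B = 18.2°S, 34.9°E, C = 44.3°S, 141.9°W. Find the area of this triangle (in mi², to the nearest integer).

Side lengths (central angles): a = 2.0496, b = 0.1631, c = 2.1550 rad; semiperimeter s = 2.1838.
By l'Huilier's theorem, tan(E/4) = √[tan(s/2) tan((s−a)/2) tan((s−b)/2) tan((s−c)/2)], giving spherical excess E = 0.2181 rad.
Area = E·R² = 0.2181 × (2898.6)² ≈ 1832199 mi².

1832199 mi²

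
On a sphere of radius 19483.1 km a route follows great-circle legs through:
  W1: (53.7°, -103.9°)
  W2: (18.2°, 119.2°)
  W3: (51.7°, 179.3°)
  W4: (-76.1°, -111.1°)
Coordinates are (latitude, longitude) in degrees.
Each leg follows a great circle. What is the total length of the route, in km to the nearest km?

Leg W1→W2: central angle 1.7304 rad, distance 33713.4 km.
Leg W2→W3: central angle 1.0020 rad, distance 19522.3 km.
Leg W3→W4: central angle 2.3601 rad, distance 45983.0 km.
Total: 33713.4 + 19522.3 + 45983.0 ≈ 99219 km.

99219 km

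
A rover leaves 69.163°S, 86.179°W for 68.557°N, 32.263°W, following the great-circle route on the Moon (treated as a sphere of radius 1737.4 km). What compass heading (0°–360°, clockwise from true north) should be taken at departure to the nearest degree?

29°

With φ₁ = -1.2071, φ₂ = 1.1965, Δλ = 0.9410 rad, the forward-azimuth formula gives
θ = atan2( sin Δλ cos φ₂ , cos φ₁ sin φ₂ − sin φ₁ cos φ₂ cos Δλ ) = atan2(0.2954, 0.5323) = 29.03°.
So the initial bearing is 29°.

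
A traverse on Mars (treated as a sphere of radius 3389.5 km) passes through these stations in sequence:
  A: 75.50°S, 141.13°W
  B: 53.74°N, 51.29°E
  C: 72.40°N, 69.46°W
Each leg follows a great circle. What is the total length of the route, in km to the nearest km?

Leg A→B: central angle 2.7526 rad, distance 9329.8 km.
Leg B→C: central angle 0.8269 rad, distance 2802.8 km.
Total: 9329.8 + 2802.8 ≈ 12133 km.

12133 km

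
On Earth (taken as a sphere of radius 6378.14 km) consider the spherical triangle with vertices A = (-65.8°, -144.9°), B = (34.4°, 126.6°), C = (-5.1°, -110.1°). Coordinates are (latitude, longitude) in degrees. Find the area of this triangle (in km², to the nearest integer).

86208239 km²

Side lengths (central angles): a = 2.0961, b = 1.1414, c = 2.1019 rad; semiperimeter s = 2.6696.
By l'Huilier's theorem, tan(E/4) = √[tan(s/2) tan((s−a)/2) tan((s−b)/2) tan((s−c)/2)], giving spherical excess E = 2.1191 rad.
Area = E·R² = 2.1191 × (6378.14)² ≈ 86208239 km².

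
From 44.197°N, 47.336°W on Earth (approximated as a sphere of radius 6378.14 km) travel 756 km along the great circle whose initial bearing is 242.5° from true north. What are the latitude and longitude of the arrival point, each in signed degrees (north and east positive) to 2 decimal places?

40.77°, -55.30°

Angular distance δ = d/R = 756/6378.14 = 0.11853 rad; initial bearing θ = 4.2324 rad.
sin φ₂ = sin φ₁ cos δ + cos φ₁ sin δ cos θ = (0.6971)(0.9930) + (0.7169)(0.1183)(-0.4617) = 0.6531, so φ₂ = 40.77°.
Δλ = atan2(sin θ sin δ cos φ₁, cos δ − sin φ₁ sin φ₂) = atan2(-0.0752, 0.5377) = -7.962°.
λ₂ = -47.336° − 7.962° = -55.30°.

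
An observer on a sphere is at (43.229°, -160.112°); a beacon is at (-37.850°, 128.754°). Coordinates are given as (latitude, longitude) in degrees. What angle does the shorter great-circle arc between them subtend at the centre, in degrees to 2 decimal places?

103.55°

In radians: φ₁ = 0.7545, φ₂ = -0.6606, Δλ = -71.134° = -1.2415 rad.
Haversine: a = sin²(Δφ/2) + cos φ₁ cos φ₂ sin²(Δλ/2) = 0.4225 + (0.7286)(0.7896)(0.3383) = 0.61711.
Central angle c = 2·arcsin(√a) = 1.80722 rad.
So the angular separation is 103.55°.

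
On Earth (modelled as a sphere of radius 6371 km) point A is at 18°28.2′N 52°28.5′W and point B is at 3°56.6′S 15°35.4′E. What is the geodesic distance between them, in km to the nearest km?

7854 km

In radians: φ₁ = 0.3224, φ₂ = -0.0688, Δλ = 68.065° = 1.1880 rad.
cos c = sin φ₁ sin φ₂ + cos φ₁ cos φ₂ cos Δλ = (0.3168)(-0.0688) + (0.9485)(0.9976)(0.3736) = 0.33169,
so c = arccos(0.33169) = 1.23271 rad.
Distance = R·c = 6371 × 1.2327 ≈ 7854 km.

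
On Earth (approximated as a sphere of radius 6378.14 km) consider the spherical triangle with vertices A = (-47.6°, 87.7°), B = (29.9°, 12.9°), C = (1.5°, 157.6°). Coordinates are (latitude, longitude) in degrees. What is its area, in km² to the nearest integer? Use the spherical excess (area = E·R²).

Side lengths (central angles): a = 2.3381, b = 1.3568, c = 1.7873 rad; semiperimeter s = 2.7412.
By l'Huilier's theorem, tan(E/4) = √[tan(s/2) tan((s−a)/2) tan((s−b)/2) tan((s−c)/2)], giving spherical excess E = 2.3241 rad.
Area = E·R² = 2.3241 × (6378.14)² ≈ 94545148 km².

94545148 km²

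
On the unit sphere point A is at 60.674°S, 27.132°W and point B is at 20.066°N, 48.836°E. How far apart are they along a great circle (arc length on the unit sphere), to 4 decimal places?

1.7595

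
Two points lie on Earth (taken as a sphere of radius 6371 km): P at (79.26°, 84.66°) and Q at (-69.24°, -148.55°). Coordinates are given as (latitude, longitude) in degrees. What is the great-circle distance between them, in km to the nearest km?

18168 km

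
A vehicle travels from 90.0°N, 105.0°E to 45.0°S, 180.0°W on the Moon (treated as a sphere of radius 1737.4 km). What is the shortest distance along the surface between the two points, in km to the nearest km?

4094 km

Let φ₁ = 1.5708 rad, φ₂ = -0.7854 rad, and Δλ = 1.3090 rad.
Haversine: a = sin²(Δφ/2) + cos φ₁ cos φ₂ sin²(Δλ/2) = 0.8536 + (0.0000)(0.7071)(0.3706) = 0.85355.
Central angle c = 2·arcsin(√a) = 2.35619 rad.
Distance = R·c = 1737.4 × 2.3562 ≈ 4094 km.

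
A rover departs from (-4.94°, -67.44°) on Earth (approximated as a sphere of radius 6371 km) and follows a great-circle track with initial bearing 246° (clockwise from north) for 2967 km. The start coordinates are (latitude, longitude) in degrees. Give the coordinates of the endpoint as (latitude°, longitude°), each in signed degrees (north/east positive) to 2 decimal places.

-15.01°, -92.57°

Angular distance δ = d/R = 2967/6371 = 0.46570 rad; initial bearing θ = 4.2935 rad.
sin φ₂ = sin φ₁ cos δ + cos φ₁ sin δ cos θ = (-0.0861)(0.8935) + (0.9963)(0.4491)(-0.4067) = -0.2589, so φ₂ = -15.01°.
Δλ = atan2(sin θ sin δ cos φ₁, cos δ − sin φ₁ sin φ₂) = atan2(-0.4087, 0.8712) = -25.132°.
λ₂ = -67.440° − 25.132° = -92.57°.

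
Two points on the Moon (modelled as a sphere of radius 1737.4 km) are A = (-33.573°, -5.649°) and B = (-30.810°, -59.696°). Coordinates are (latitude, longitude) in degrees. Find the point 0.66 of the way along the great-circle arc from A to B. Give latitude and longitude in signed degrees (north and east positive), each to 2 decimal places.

-34.46°, -41.90°

Central angle δ = 0.7906 rad. Interpolating on the sphere with fraction f = 0.66:
P = [sin((1−f)δ)·A + sin(fδ)·B] / sin δ = 0.3737·A + 0.7013·B in Cartesian coordinates,
giving P = (0.6137, -0.5506, -0.5658), i.e. latitude -34.46°, longitude -41.90°.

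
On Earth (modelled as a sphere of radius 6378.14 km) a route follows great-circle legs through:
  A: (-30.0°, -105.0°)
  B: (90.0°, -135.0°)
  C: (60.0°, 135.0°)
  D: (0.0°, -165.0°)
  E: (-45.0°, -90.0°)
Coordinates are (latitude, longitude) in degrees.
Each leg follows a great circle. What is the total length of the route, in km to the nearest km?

Leg A→B: central angle 2.0944 rad, distance 13358.3 km.
Leg B→C: central angle 0.5236 rad, distance 3339.6 km.
Leg C→D: central angle 1.3181 rad, distance 8407.1 km.
Leg D→E: central angle 1.3867 rad, distance 8844.9 km.
Total: 13358.3 + 3339.6 + 8407.1 + 8844.9 ≈ 33950 km.

33950 km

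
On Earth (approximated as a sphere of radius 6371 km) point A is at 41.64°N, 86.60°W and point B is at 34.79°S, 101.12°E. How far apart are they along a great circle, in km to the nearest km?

In radians: φ₁ = 0.7268, φ₂ = -0.6072, Δλ = -172.280° = -3.0069 rad.
Haversine: a = sin²(Δφ/2) + cos φ₁ cos φ₂ sin²(Δλ/2) = 0.3827 + (0.7473)(0.8212)(0.9955) = 0.99365.
Central angle c = 2·arcsin(√a) = 2.98204 rad.
Distance = R·c = 6371 × 2.9820 ≈ 18999 km.

18999 km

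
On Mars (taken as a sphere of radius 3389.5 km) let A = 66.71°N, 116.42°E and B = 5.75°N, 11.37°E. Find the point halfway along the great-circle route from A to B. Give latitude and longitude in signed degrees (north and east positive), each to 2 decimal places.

The central angle between A and B is δ = 1.5809 rad.
With f = 0.5, the slerp weights are sin((1−f)δ)/sin δ = 0.7107 and sin(fδ)/sin δ = 0.7107.
Weighted sum of the unit vectors: (0.7107)·(-0.1759,0.3541,0.9185) + (0.7107)·(0.9754,0.1962,0.1002) = (0.5682, 0.3911, 0.7240).
Converting back: φ = atan2(z, √(x²+y²)) = 46.39°, λ = atan2(y, x) = 34.54°.

46.39°, 34.54°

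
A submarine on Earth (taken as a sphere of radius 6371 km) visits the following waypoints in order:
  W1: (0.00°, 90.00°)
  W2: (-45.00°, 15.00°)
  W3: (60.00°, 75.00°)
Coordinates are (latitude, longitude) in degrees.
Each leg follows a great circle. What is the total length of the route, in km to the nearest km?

21714 km

Leg W1→W2: central angle 1.3867 rad, distance 8835.0 km.
Leg W2→W3: central angle 2.0215 rad, distance 12879.0 km.
Total: 8835.0 + 12879.0 ≈ 21714 km.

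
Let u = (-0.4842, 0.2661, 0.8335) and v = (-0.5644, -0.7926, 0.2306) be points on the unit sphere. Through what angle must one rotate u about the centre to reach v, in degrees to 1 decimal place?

u·v = 0.2546; |u| = 1.0000, |v| = 1.0000.
cos θ = (u·v)/(|u||v|) = 0.2546, so θ = 75.3°.

75.3°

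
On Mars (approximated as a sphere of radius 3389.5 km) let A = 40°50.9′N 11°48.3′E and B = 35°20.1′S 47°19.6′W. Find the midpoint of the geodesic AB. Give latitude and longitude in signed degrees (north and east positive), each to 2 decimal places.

Central angle δ = 1.6325 rad. Interpolating on the sphere with fraction f = 0.5:
P = [sin((1−f)δ)·A + sin(fδ)·B] / sin δ = 0.7300·A + 0.7300·B in Cartesian coordinates,
giving P = (0.9441, -0.3249, 0.0553), i.e. latitude 3.17°, longitude -18.99°.

3.17°, -18.99°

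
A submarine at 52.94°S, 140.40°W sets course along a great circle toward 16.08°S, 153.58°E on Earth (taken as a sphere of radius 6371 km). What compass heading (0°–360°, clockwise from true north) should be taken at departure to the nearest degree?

279°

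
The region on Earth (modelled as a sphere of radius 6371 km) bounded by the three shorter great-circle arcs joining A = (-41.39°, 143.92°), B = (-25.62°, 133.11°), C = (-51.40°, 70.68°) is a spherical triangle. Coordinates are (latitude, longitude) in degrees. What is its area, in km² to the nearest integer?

5952084 km²

Side lengths (central angles): a = 0.9294, b = 0.8610, c = 0.3164 rad; semiperimeter s = 1.0534.
By l'Huilier's theorem, tan(E/4) = √[tan(s/2) tan((s−a)/2) tan((s−b)/2) tan((s−c)/2)], giving spherical excess E = 0.1466 rad.
Area = E·R² = 0.1466 × (6371)² ≈ 5952084 km².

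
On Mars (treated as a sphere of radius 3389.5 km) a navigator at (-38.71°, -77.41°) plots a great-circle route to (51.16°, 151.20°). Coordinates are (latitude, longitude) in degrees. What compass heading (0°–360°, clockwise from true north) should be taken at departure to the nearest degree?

307°

With φ₁ = -0.6756, φ₂ = 0.8929, Δλ = -2.2932 rad, the forward-azimuth formula gives
θ = atan2( sin Δλ cos φ₂ , cos φ₁ sin φ₂ − sin φ₁ cos φ₂ cos Δλ ) = atan2(-0.4705, 0.3485) = -53.47°.
Adding 360° brings this into [0°, 360°): 307°.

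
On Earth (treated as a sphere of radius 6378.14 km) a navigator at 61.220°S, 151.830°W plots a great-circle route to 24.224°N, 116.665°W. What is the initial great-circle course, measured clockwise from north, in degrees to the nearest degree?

With φ₁ = -1.0685, φ₂ = 0.4228, Δλ = 0.6137 rad, the forward-azimuth formula gives
θ = atan2( sin Δλ cos φ₂ , cos φ₁ sin φ₂ − sin φ₁ cos φ₂ cos Δλ ) = atan2(0.5252, 0.8510) = 31.68°.
So the initial bearing is 32°.

32°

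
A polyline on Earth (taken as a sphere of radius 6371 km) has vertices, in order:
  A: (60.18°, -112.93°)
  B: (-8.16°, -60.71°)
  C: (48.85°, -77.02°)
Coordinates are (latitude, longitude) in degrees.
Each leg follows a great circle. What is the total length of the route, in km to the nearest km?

Leg A→B: central angle 1.3914 rad, distance 8864.7 km.
Leg B→C: central angle 1.0260 rad, distance 6536.4 km.
Total: 8864.7 + 6536.4 ≈ 15401 km.

15401 km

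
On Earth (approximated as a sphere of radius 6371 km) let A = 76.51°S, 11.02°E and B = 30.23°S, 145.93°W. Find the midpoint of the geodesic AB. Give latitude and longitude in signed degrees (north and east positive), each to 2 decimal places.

-66.04°, -137.92°

The central angle between A and B is δ = 1.2618 rad.
With f = 0.5, the slerp weights are sin((1−f)δ)/sin δ = 0.6192 and sin(fδ)/sin δ = 0.6192.
Weighted sum of the unit vectors: (0.6192)·(0.2290,0.0446,-0.9724) + (0.6192)·(-0.7157,-0.4840,-0.5035) = (-0.3014, -0.2721, -0.9139).
Converting back: φ = atan2(z, √(x²+y²)) = -66.04°, λ = atan2(y, x) = -137.92°.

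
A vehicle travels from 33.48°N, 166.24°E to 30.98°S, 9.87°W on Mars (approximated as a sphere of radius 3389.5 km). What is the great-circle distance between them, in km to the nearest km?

10404 km

In radians: φ₁ = 0.5843, φ₂ = -0.5407, Δλ = -176.110° = -3.0737 rad.
cos c = sin φ₁ sin φ₂ + cos φ₁ cos φ₂ cos Δλ = (0.5516)(-0.5147) + (0.8341)(0.8573)(-0.9977) = -0.99740,
so c = arccos(-0.99740) = 3.06948 rad.
Distance = R·c = 3389.5 × 3.0695 ≈ 10404 km.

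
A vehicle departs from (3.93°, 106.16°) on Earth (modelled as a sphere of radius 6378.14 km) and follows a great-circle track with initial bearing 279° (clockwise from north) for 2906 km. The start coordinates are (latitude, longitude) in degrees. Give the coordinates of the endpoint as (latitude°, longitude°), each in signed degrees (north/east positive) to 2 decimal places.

7.48°, 80.16°

Angular distance δ = d/R = 2906/6378.14 = 0.45562 rad; initial bearing θ = 4.8695 rad.
sin φ₂ = sin φ₁ cos δ + cos φ₁ sin δ cos θ = (0.0685)(0.8980) + (0.9976)(0.4400)(0.1564) = 0.1302, so φ₂ = 7.48°.
Δλ = atan2(sin θ sin δ cos φ₁, cos δ − sin φ₁ sin φ₂) = atan2(-0.4336, 0.8891) = -25.998°.
λ₂ = 106.160° − 25.998° = 80.16°.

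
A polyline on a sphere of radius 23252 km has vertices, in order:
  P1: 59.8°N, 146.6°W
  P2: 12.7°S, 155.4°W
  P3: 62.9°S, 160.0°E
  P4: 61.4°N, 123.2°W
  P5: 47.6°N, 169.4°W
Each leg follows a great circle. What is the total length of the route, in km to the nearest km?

Leg P1→P2: central angle 1.2714 rad, distance 29562.9 km.
Leg P2→P3: central angle 1.0331 rad, distance 24022.3 km.
Leg P3→P4: central angle 2.3918 rad, distance 55613.0 km.
Leg P4→P5: central angle 0.5120 rad, distance 11905.2 km.
Total: 29562.9 + 24022.3 + 55613.0 + 11905.2 ≈ 121103 km.

121103 km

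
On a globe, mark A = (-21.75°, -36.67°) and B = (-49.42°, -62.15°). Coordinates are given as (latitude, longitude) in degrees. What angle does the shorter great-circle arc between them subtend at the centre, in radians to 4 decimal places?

0.5973 rad

In radians: φ₁ = -0.3796, φ₂ = -0.8625, Δλ = -25.480° = -0.4447 rad.
Haversine: a = sin²(Δφ/2) + cos φ₁ cos φ₂ sin²(Δλ/2) = 0.0572 + (0.9288)(0.6505)(0.0486) = 0.08657.
Central angle c = 2·arcsin(√a) = 0.59728 rad.
So the angular separation is 0.5973 rad.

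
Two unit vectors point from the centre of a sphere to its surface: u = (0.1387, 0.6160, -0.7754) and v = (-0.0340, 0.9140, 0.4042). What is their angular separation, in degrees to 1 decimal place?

75.8°

u·v = 0.2449; |u| = 1.0000, |v| = 1.0000.
cos θ = (u·v)/(|u||v|) = 0.2449, so θ = 75.8°.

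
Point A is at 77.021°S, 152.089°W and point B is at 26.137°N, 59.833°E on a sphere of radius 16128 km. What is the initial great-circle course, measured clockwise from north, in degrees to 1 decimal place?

216.4°

Δλ = -148.078° = -2.5844 rad.
y = sin Δλ · cos φ₂ = (-0.5288)(0.8977) = -0.4747
x = cos φ₁ sin φ₂ − sin φ₁ cos φ₂ cos Δλ = (0.2246)(0.4405) − (-0.9745)(0.8977)(-0.8488) = -0.6436
θ = atan2(y, x) = -143.59°; adding 360° gives 216.4°.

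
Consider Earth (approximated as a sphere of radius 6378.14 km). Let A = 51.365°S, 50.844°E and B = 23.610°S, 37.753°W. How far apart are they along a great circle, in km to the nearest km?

7895 km

With latitudes φ₁ = -51.365°, φ₂ = -23.610° and longitude difference Δλ = -88.597°:
cos c = sin φ₁ sin φ₂ + cos φ₁ cos φ₂ cos Δλ = (-0.7811)(-0.4005) + (0.6244)(0.9163)(0.0245) = 0.32686,
so c = arccos(0.32686) = 1.23782 rad.
Distance = R·c = 6378.14 × 1.2378 ≈ 7895 km.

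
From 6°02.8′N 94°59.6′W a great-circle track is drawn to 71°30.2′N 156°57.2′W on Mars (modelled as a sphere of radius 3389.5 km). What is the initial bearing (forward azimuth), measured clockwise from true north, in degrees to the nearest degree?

With φ₁ = 0.1055, φ₂ = 1.2480, Δλ = -1.0814 rad, the forward-azimuth formula gives
θ = atan2( sin Δλ cos φ₂ , cos φ₁ sin φ₂ − sin φ₁ cos φ₂ cos Δλ ) = atan2(-0.2800, 0.9274) = -16.80°.
Adding 360° brings this into [0°, 360°): 343°.

343°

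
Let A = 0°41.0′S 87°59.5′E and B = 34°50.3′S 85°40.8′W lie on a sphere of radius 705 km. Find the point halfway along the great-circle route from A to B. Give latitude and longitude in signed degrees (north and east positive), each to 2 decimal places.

The central angle between A and B is δ = 2.5131 rad.
With f = 0.5, the slerp weights are sin((1−f)δ)/sin δ = 1.6175 and sin(fδ)/sin δ = 1.6175.
Weighted sum of the unit vectors: (1.6175)·(0.0350,0.9993,-0.0119) + (1.6175)·(0.0618,-0.8184,-0.5713) = (0.1567, 0.2926, -0.9433).
Converting back: φ = atan2(z, √(x²+y²)) = -70.62°, λ = atan2(y, x) = 61.83°.

-70.62°, 61.83°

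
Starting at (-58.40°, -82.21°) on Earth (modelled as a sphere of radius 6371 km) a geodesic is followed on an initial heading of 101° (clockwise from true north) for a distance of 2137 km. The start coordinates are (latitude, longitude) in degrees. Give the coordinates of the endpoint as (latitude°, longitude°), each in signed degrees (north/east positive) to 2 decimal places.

-56.84°, -46.00°

Angular distance δ = d/R = 2137/6371 = 0.33543 rad; initial bearing θ = 1.7628 rad.
sin φ₂ = sin φ₁ cos δ + cos φ₁ sin δ cos θ = (-0.8517)(0.9443) + (0.5240)(0.3292)(-0.1908) = -0.8372, so φ₂ = -56.84°.
Δλ = atan2(sin θ sin δ cos φ₁, cos δ − sin φ₁ sin φ₂) = atan2(0.1693, 0.2312) = 36.213°.
λ₂ = -82.210° + 36.213° = -46.00°.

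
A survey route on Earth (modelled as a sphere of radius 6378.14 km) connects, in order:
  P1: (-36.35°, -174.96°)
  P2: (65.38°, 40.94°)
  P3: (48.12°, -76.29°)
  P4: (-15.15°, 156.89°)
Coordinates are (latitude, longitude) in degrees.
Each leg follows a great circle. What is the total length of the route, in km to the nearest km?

36326 km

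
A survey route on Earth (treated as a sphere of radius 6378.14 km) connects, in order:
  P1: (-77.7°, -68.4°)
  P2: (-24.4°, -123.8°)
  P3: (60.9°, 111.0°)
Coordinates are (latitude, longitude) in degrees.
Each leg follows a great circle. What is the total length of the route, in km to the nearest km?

20831 km

Leg P1→P2: central angle 1.0312 rad, distance 6577.2 km.
Leg P2→P3: central angle 2.2348 rad, distance 14253.7 km.
Total: 6577.2 + 14253.7 ≈ 20831 km.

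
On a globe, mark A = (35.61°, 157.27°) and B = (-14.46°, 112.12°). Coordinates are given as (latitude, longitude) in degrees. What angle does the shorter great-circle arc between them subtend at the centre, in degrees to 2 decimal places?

With latitudes φ₁ = 35.610°, φ₂ = -14.460° and longitude difference Δλ = -45.150°:
Haversine: a = sin²(Δφ/2) + cos φ₁ cos φ₂ sin²(Δλ/2) = 0.1791 + (0.8130)(0.9683)(0.1474) = 0.29509.
Central angle c = 2·arcsin(√a) = 1.14855 rad.
So the angular separation is 65.81°.

65.81°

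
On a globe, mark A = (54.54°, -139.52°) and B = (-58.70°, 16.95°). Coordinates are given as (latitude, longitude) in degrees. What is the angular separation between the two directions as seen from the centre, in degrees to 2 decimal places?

In radians: φ₁ = 0.9519, φ₂ = -1.0245, Δλ = 156.470° = 2.7309 rad.
Haversine: a = sin²(Δφ/2) + cos φ₁ cos φ₂ sin²(Δλ/2) = 0.6973 + (0.5801)(0.5195)(0.9584) = 0.98615.
Central angle c = 2·arcsin(√a) = 2.90570 rad.
So the angular separation is 166.48°.

166.48°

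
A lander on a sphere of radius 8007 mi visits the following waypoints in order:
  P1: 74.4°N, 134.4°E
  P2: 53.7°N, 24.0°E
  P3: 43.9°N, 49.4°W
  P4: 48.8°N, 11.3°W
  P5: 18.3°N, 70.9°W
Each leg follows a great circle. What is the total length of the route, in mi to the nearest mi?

24302 mi

Leg P1→P2: central angle 0.7659 rad, distance 6132.7 mi.
Leg P2→P3: central angle 0.8221 rad, distance 6582.4 mi.
Leg P3→P4: central angle 0.4619 rad, distance 3698.2 mi.
Leg P4→P5: central angle 0.9852 rad, distance 7888.3 mi.
Total: 6132.7 + 6582.4 + 3698.2 + 7888.3 ≈ 24302 mi.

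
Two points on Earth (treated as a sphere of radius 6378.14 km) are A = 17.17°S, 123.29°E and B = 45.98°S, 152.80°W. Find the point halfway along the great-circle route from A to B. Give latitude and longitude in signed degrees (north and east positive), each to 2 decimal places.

-39.29°, 157.17°

Central angle δ = 1.2842 rad. Interpolating on the sphere with fraction f = 0.5:
P = [sin((1−f)δ)·A + sin(fδ)·B] / sin δ = 0.6243·A + 0.6243·B in Cartesian coordinates,
giving P = (-0.7133, 0.3003, -0.6333), i.e. latitude -39.29°, longitude 157.17°.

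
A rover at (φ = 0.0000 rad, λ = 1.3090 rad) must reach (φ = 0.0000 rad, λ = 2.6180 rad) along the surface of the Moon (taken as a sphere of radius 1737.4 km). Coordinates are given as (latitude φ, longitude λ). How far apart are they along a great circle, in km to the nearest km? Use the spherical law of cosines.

2274 km

Let φ₁ = 0.0000 rad, φ₂ = 0.0000 rad, and Δλ = 1.3090 rad.
cos c = sin φ₁ sin φ₂ + cos φ₁ cos φ₂ cos Δλ = (0.0000)(0.0000) + (1.0000)(1.0000)(0.2588) = 0.25882,
so c = arccos(0.25882) = 1.30900 rad.
Distance = R·c = 1737.4 × 1.3090 ≈ 2274 km.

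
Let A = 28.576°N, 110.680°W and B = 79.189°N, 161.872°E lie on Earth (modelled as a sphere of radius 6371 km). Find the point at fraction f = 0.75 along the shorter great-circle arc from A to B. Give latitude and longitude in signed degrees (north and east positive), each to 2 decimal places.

The central angle between A and B is δ = 1.0734 rad.
With f = 0.75, the slerp weights are sin((1−f)δ)/sin δ = 0.3017 and sin(fδ)/sin δ = 0.8203.
Weighted sum of the unit vectors: (0.3017)·(-0.3101,-0.8216,0.4783) + (0.8203)·(-0.1783,0.0584,0.9823) = (-0.2398, -0.2000, 0.9500).
Converting back: φ = atan2(z, √(x²+y²)) = 71.81°, λ = atan2(y, x) = -140.17°.

71.81°, -140.17°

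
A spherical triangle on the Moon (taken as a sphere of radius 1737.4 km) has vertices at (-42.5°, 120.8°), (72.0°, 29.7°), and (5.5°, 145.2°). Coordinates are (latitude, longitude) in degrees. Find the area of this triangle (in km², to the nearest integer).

Side lengths (central angles): a = 1.6121, b = 0.9228, c = 2.2743 rad; semiperimeter s = 2.4046.
By l'Huilier's theorem, tan(E/4) = √[tan(s/2) tan((s−a)/2) tan((s−b)/2) tan((s−c)/2)], giving spherical excess E = 0.9960 rad.
Area = E·R² = 0.9960 × (1737.4)² ≈ 3006532 km².

3006532 km²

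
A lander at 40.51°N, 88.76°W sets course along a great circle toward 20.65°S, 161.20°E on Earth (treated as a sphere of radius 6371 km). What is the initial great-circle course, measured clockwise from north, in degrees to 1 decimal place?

Δλ = -110.040° = -1.9206 rad.
y = sin Δλ · cos φ₂ = (-0.9395)(0.9358) = -0.8791
x = cos φ₁ sin φ₂ − sin φ₁ cos φ₂ cos Δλ = (0.7603)(-0.3527) − (0.6496)(0.9358)(-0.3427) = -0.0598
θ = atan2(y, x) = -93.89°; adding 360° gives 266.1°.

266.1°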